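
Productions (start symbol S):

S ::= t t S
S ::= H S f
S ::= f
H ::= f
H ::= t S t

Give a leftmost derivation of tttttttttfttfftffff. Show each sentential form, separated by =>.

S => ttS   [S ::= t t S]
ttS => ttHSf   [S ::= H S f]
ttHSf => tttStSf   [H ::= t S t]
tttStSf => tttttStSf   [S ::= t t S]
tttttStSf => tttttttStSf   [S ::= t t S]
tttttttStSf => tttttttttStSf   [S ::= t t S]
tttttttttStSf => tttttttttHSftSf   [S ::= H S f]
tttttttttHSftSf => tttttttttfSftSf   [H ::= f]
tttttttttfSftSf => tttttttttfttSftSf   [S ::= t t S]
tttttttttfttSftSf => tttttttttfttfftSf   [S ::= f]
tttttttttfttfftSf => tttttttttfttfftHSff   [S ::= H S f]
tttttttttfttfftHSff => tttttttttfttfftfSff   [H ::= f]
tttttttttfttfftfSff => tttttttttfttfftffff   [S ::= f]

S => ttS => ttHSf => tttStSf => tttttStSf => tttttttStSf => tttttttttStSf => tttttttttHSftSf => tttttttttfSftSf => tttttttttfttSftSf => tttttttttfttfftSf => tttttttttfttfftHSff => tttttttttfttfftfSff => tttttttttfttfftffff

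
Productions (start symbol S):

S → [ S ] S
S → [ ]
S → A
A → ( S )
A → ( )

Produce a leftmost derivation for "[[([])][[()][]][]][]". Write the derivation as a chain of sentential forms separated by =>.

S => [S]S => [[S]S]S => [[A]S]S => [[(S)]S]S => [[([])]S]S => [[([])][S]S]S => [[([])][[S]S]S]S => [[([])][[A]S]S]S => [[([])][[()]S]S]S => [[([])][[()][]]S]S => [[([])][[()][]][]]S => [[([])][[()][]][]][]

S => [S]S   [S → [ S ] S]
[S]S => [[S]S]S   [S → [ S ] S]
[[S]S]S => [[A]S]S   [S → A]
[[A]S]S => [[(S)]S]S   [A → ( S )]
[[(S)]S]S => [[([])]S]S   [S → [ ]]
[[([])]S]S => [[([])][S]S]S   [S → [ S ] S]
[[([])][S]S]S => [[([])][[S]S]S]S   [S → [ S ] S]
[[([])][[S]S]S]S => [[([])][[A]S]S]S   [S → A]
[[([])][[A]S]S]S => [[([])][[()]S]S]S   [A → ( )]
[[([])][[()]S]S]S => [[([])][[()][]]S]S   [S → [ ]]
[[([])][[()][]]S]S => [[([])][[()][]][]]S   [S → [ ]]
[[([])][[()][]][]]S => [[([])][[()][]][]][]   [S → [ ]]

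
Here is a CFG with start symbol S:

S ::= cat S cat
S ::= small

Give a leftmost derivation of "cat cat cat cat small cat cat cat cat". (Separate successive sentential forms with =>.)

S => cat S cat => cat cat S cat cat => cat cat cat S cat cat cat => cat cat cat cat S cat cat cat cat => cat cat cat cat small cat cat cat cat

S => cat S cat   [S ::= cat S cat]
cat S cat => cat cat S cat cat   [S ::= cat S cat]
cat cat S cat cat => cat cat cat S cat cat cat   [S ::= cat S cat]
cat cat cat S cat cat cat => cat cat cat cat S cat cat cat cat   [S ::= cat S cat]
cat cat cat cat S cat cat cat cat => cat cat cat cat small cat cat cat cat   [S ::= small]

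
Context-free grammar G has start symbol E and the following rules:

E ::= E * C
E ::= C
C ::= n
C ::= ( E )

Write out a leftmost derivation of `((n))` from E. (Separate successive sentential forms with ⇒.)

E⇒C⇒(E)⇒(C)⇒((E))⇒((C))⇒((n))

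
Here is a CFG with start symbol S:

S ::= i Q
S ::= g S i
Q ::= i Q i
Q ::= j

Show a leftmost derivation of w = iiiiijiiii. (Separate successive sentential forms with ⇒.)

S ⇒ iQ ⇒ iiQi ⇒ iiiQii ⇒ iiiiQiii ⇒ iiiiiQiiii ⇒ iiiiijiiii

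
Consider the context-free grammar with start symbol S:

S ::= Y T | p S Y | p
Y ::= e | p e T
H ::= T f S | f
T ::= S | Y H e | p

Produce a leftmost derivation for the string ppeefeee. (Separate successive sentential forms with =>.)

S => pSY   [S ::= p S Y]
pSY => ppSYY   [S ::= p S Y]
ppSYY => ppYTYY   [S ::= Y T]
ppYTYY => ppeTYY   [Y ::= e]
ppeTYY => ppeYHeYY   [T ::= Y H e]
ppeYHeYY => ppeeHeYY   [Y ::= e]
ppeeHeYY => ppeefeYY   [H ::= f]
ppeefeYY => ppeefeeY   [Y ::= e]
ppeefeeY => ppeefeee   [Y ::= e]

S => pSY => ppSYY => ppYTYY => ppeTYY => ppeYHeYY => ppeeHeYY => ppeefeYY => ppeefeeY => ppeefeee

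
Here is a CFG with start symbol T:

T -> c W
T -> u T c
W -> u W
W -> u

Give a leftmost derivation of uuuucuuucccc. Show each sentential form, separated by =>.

T => uTc   [T -> u T c]
uTc => uuTcc   [T -> u T c]
uuTcc => uuuTccc   [T -> u T c]
uuuTccc => uuuuTcccc   [T -> u T c]
uuuuTcccc => uuuucWcccc   [T -> c W]
uuuucWcccc => uuuucuWcccc   [W -> u W]
uuuucuWcccc => uuuucuuWcccc   [W -> u W]
uuuucuuWcccc => uuuucuuucccc   [W -> u]

T => uTc => uuTcc => uuuTccc => uuuuTcccc => uuuucWcccc => uuuucuWcccc => uuuucuuWcccc => uuuucuuucccc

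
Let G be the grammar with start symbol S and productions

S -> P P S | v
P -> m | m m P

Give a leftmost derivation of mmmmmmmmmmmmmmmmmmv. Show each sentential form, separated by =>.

S => PPS => mmPPS => mmmmPPS => mmmmmmPPS => mmmmmmmmPPS => mmmmmmmmmmPPS => mmmmmmmmmmmmPPS => mmmmmmmmmmmmmPS => mmmmmmmmmmmmmmmPS => mmmmmmmmmmmmmmmmmPS => mmmmmmmmmmmmmmmmmmS => mmmmmmmmmmmmmmmmmmv

S => PPS   [S -> P P S]
PPS => mmPPS   [P -> m m P]
mmPPS => mmmmPPS   [P -> m m P]
mmmmPPS => mmmmmmPPS   [P -> m m P]
mmmmmmPPS => mmmmmmmmPPS   [P -> m m P]
mmmmmmmmPPS => mmmmmmmmmmPPS   [P -> m m P]
mmmmmmmmmmPPS => mmmmmmmmmmmmPPS   [P -> m m P]
mmmmmmmmmmmmPPS => mmmmmmmmmmmmmPS   [P -> m]
mmmmmmmmmmmmmPS => mmmmmmmmmmmmmmmPS   [P -> m m P]
mmmmmmmmmmmmmmmPS => mmmmmmmmmmmmmmmmmPS   [P -> m m P]
mmmmmmmmmmmmmmmmmPS => mmmmmmmmmmmmmmmmmmS   [P -> m]
mmmmmmmmmmmmmmmmmmS => mmmmmmmmmmmmmmmmmmv   [S -> v]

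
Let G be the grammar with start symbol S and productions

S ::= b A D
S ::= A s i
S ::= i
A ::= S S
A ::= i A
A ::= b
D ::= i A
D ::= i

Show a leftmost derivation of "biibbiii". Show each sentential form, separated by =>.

S => bAD => biAD => biiAD => biiSSD => biibADSD => biibbDSD => biibbiSD => biibbiiD => biibbiii

S => bAD   [S ::= b A D]
bAD => biAD   [A ::= i A]
biAD => biiAD   [A ::= i A]
biiAD => biiSSD   [A ::= S S]
biiSSD => biibADSD   [S ::= b A D]
biibADSD => biibbDSD   [A ::= b]
biibbDSD => biibbiSD   [D ::= i]
biibbiSD => biibbiiD   [S ::= i]
biibbiiD => biibbiii   [D ::= i]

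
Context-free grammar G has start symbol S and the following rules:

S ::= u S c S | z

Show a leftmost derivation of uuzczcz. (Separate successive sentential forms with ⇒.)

S⇒uScS⇒uuScScS⇒uuzcScS⇒uuzczcS⇒uuzczcz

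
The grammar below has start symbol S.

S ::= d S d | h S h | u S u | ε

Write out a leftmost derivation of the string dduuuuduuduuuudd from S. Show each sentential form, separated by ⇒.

S ⇒ dSd   [S ::= d S d]
dSd ⇒ ddSdd   [S ::= d S d]
ddSdd ⇒ dduSudd   [S ::= u S u]
dduSudd ⇒ dduuSuudd   [S ::= u S u]
dduuSuudd ⇒ dduuuSuuudd   [S ::= u S u]
dduuuSuuudd ⇒ dduuuuSuuuudd   [S ::= u S u]
dduuuuSuuuudd ⇒ dduuuudSduuuudd   [S ::= d S d]
dduuuudSduuuudd ⇒ dduuuuduSuduuuudd   [S ::= u S u]
dduuuuduSuduuuudd ⇒ dduuuuduuduuuudd   [S ::= ε]

S ⇒ dSd ⇒ ddSdd ⇒ dduSudd ⇒ dduuSuudd ⇒ dduuuSuuudd ⇒ dduuuuSuuuudd ⇒ dduuuudSduuuudd ⇒ dduuuuduSuduuuudd ⇒ dduuuuduuduuuudd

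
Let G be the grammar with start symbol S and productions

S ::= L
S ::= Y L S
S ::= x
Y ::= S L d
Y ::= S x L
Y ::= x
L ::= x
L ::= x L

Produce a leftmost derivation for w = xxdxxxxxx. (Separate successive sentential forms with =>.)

S => YLS => SxLLS => YLSxLLS => SLdLSxLLS => LLdLSxLLS => xLdLSxLLS => xxdLSxLLS => xxdxSxLLS => xxdxxxLLS => xxdxxxxLS => xxdxxxxxS => xxdxxxxxx

S => YLS   [S ::= Y L S]
YLS => SxLLS   [Y ::= S x L]
SxLLS => YLSxLLS   [S ::= Y L S]
YLSxLLS => SLdLSxLLS   [Y ::= S L d]
SLdLSxLLS => LLdLSxLLS   [S ::= L]
LLdLSxLLS => xLdLSxLLS   [L ::= x]
xLdLSxLLS => xxdLSxLLS   [L ::= x]
xxdLSxLLS => xxdxSxLLS   [L ::= x]
xxdxSxLLS => xxdxxxLLS   [S ::= x]
xxdxxxLLS => xxdxxxxLS   [L ::= x]
xxdxxxxLS => xxdxxxxxS   [L ::= x]
xxdxxxxxS => xxdxxxxxx   [S ::= x]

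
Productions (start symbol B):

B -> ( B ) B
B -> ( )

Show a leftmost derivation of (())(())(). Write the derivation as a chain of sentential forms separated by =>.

B => (B)B => (())B => (())(B)B => (())(())B => (())(())()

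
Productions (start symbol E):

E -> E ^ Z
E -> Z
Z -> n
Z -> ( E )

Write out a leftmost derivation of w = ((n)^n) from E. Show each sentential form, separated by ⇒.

E ⇒ Z ⇒ (E) ⇒ (E^Z) ⇒ (Z^Z) ⇒ ((E)^Z) ⇒ ((Z)^Z) ⇒ ((n)^Z) ⇒ ((n)^n)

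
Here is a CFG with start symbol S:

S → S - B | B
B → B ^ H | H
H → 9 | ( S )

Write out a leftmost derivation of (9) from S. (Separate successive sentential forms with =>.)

S=>B=>H=>(S)=>(B)=>(H)=>(9)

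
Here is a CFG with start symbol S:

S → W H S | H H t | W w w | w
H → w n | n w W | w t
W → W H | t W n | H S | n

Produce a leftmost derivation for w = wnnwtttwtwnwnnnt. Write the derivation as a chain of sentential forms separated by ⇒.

S ⇒ HHt ⇒ wnHt ⇒ wnnwWt ⇒ wnnwtWnt ⇒ wnnwttWnnt ⇒ wnnwttWHnnt ⇒ wnnwtttWnHnnt ⇒ wnnwtttHSnHnnt ⇒ wnnwtttwtSnHnnt ⇒ wnnwtttwtwnHnnt ⇒ wnnwtttwtwnwnnnt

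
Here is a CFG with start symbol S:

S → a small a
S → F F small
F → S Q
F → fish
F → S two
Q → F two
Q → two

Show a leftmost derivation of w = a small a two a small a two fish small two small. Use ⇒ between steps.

S ⇒ F F small   [S → F F small]
F F small ⇒ S Q F small   [F → S Q]
S Q F small ⇒ a small a Q F small   [S → a small a]
a small a Q F small ⇒ a small a two F small   [Q → two]
a small a two F small ⇒ a small a two S Q small   [F → S Q]
a small a two S Q small ⇒ a small a two F F small Q small   [S → F F small]
a small a two F F small Q small ⇒ a small a two S two F small Q small   [F → S two]
a small a two S two F small Q small ⇒ a small a two a small a two F small Q small   [S → a small a]
a small a two a small a two F small Q small ⇒ a small a two a small a two fish small Q small   [F → fish]
a small a two a small a two fish small Q small ⇒ a small a two a small a two fish small two small   [Q → two]

S ⇒ F F small ⇒ S Q F small ⇒ a small a Q F small ⇒ a small a two F small ⇒ a small a two S Q small ⇒ a small a two F F small Q small ⇒ a small a two S two F small Q small ⇒ a small a two a small a two F small Q small ⇒ a small a two a small a two fish small Q small ⇒ a small a two a small a two fish small two small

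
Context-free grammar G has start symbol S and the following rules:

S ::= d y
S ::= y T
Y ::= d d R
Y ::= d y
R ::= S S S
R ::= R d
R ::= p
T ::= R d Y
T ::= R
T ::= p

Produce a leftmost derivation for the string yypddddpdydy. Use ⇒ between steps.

S ⇒ yT   [S ::= y T]
yT ⇒ yR   [T ::= R]
yR ⇒ ySSS   [R ::= S S S]
ySSS ⇒ yyTSS   [S ::= y T]
yyTSS ⇒ yyRdYSS   [T ::= R d Y]
yyRdYSS ⇒ yyRddYSS   [R ::= R d]
yyRddYSS ⇒ yypddYSS   [R ::= p]
yypddYSS ⇒ yypddddRSS   [Y ::= d d R]
yypddddRSS ⇒ yypddddpSS   [R ::= p]
yypddddpSS ⇒ yypddddpdyS   [S ::= d y]
yypddddpdyS ⇒ yypddddpdydy   [S ::= d y]

S ⇒ yT ⇒ yR ⇒ ySSS ⇒ yyTSS ⇒ yyRdYSS ⇒ yyRddYSS ⇒ yypddYSS ⇒ yypddddRSS ⇒ yypddddpSS ⇒ yypddddpdyS ⇒ yypddddpdydy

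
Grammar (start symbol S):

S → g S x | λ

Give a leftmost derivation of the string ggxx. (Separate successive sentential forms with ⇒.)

S⇒gSx⇒ggSxx⇒ggxx

S ⇒ gSx   [S → g S x]
gSx ⇒ ggSxx   [S → g S x]
ggSxx ⇒ ggxx   [S → λ]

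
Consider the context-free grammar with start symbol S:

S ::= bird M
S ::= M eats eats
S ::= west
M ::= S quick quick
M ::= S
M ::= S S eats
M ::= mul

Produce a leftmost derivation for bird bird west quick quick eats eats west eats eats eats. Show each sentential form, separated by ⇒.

S ⇒ bird M ⇒ bird S ⇒ bird M eats eats ⇒ bird S S eats eats eats ⇒ bird bird M S eats eats eats ⇒ bird bird S S eats eats eats ⇒ bird bird M eats eats S eats eats eats ⇒ bird bird S quick quick eats eats S eats eats eats ⇒ bird bird west quick quick eats eats S eats eats eats ⇒ bird bird west quick quick eats eats west eats eats eats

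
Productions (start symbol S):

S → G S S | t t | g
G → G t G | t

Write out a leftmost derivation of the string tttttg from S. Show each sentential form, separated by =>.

S => GSS   [S → G S S]
GSS => GtGSS   [G → G t G]
GtGSS => ttGSS   [G → t]
ttGSS => tttSS   [G → t]
tttSS => tttttS   [S → t t]
tttttS => tttttg   [S → g]

S=>GSS=>GtGSS=>ttGSS=>tttSS=>tttttS=>tttttg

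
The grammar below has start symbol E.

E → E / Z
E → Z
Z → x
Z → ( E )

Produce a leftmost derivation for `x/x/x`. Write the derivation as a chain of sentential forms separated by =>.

E => E/Z => E/Z/Z => Z/Z/Z => x/Z/Z => x/x/Z => x/x/x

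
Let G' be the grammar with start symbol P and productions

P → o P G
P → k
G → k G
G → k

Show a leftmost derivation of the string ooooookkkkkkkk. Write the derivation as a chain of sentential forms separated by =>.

P => oPG   [P → o P G]
oPG => ooPGG   [P → o P G]
ooPGG => oooPGGG   [P → o P G]
oooPGGG => ooooPGGGG   [P → o P G]
ooooPGGGG => oooooPGGGGG   [P → o P G]
oooooPGGGGG => ooooooPGGGGGG   [P → o P G]
ooooooPGGGGGG => ooooookGGGGGG   [P → k]
ooooookGGGGGG => ooooookkGGGGGG   [G → k G]
ooooookkGGGGGG => ooooookkkGGGGG   [G → k]
ooooookkkGGGGG => ooooookkkkGGGG   [G → k]
ooooookkkkGGGG => ooooookkkkkGGG   [G → k]
ooooookkkkkGGG => ooooookkkkkkGG   [G → k]
ooooookkkkkkGG => ooooookkkkkkkG   [G → k]
ooooookkkkkkkG => ooooookkkkkkkk   [G → k]

P => oPG => ooPGG => oooPGGG => ooooPGGGG => oooooPGGGGG => ooooooPGGGGGG => ooooookGGGGGG => ooooookkGGGGGG => ooooookkkGGGGG => ooooookkkkGGGG => ooooookkkkkGGG => ooooookkkkkkGG => ooooookkkkkkkG => ooooookkkkkkkk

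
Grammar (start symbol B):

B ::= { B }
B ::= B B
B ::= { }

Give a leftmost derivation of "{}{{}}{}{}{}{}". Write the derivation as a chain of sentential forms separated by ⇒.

B ⇒ BB ⇒ BBB ⇒ BBBB ⇒ BBBBB ⇒ {}BBBB ⇒ {}BBBBB ⇒ {}{B}BBBB ⇒ {}{{}}BBBB ⇒ {}{{}}{}BBB ⇒ {}{{}}{}{}BB ⇒ {}{{}}{}{}{}B ⇒ {}{{}}{}{}{}{}

B ⇒ BB   [B ::= B B]
BB ⇒ BBB   [B ::= B B]
BBB ⇒ BBBB   [B ::= B B]
BBBB ⇒ BBBBB   [B ::= B B]
BBBBB ⇒ {}BBBB   [B ::= { }]
{}BBBB ⇒ {}BBBBB   [B ::= B B]
{}BBBBB ⇒ {}{B}BBBB   [B ::= { B }]
{}{B}BBBB ⇒ {}{{}}BBBB   [B ::= { }]
{}{{}}BBBB ⇒ {}{{}}{}BBB   [B ::= { }]
{}{{}}{}BBB ⇒ {}{{}}{}{}BB   [B ::= { }]
{}{{}}{}{}BB ⇒ {}{{}}{}{}{}B   [B ::= { }]
{}{{}}{}{}{}B ⇒ {}{{}}{}{}{}{}   [B ::= { }]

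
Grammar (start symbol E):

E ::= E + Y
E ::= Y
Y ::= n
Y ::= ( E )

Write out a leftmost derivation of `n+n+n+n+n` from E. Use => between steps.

E => E+Y   [E ::= E + Y]
E+Y => E+Y+Y   [E ::= E + Y]
E+Y+Y => E+Y+Y+Y   [E ::= E + Y]
E+Y+Y+Y => E+Y+Y+Y+Y   [E ::= E + Y]
E+Y+Y+Y+Y => Y+Y+Y+Y+Y   [E ::= Y]
Y+Y+Y+Y+Y => n+Y+Y+Y+Y   [Y ::= n]
n+Y+Y+Y+Y => n+n+Y+Y+Y   [Y ::= n]
n+n+Y+Y+Y => n+n+n+Y+Y   [Y ::= n]
n+n+n+Y+Y => n+n+n+n+Y   [Y ::= n]
n+n+n+n+Y => n+n+n+n+n   [Y ::= n]

E=>E+Y=>E+Y+Y=>E+Y+Y+Y=>E+Y+Y+Y+Y=>Y+Y+Y+Y+Y=>n+Y+Y+Y+Y=>n+n+Y+Y+Y=>n+n+n+Y+Y=>n+n+n+n+Y=>n+n+n+n+n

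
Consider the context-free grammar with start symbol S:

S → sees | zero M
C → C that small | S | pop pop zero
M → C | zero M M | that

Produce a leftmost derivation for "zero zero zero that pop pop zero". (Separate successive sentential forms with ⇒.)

S ⇒ zero M ⇒ zero zero M M ⇒ zero zero C M ⇒ zero zero S M ⇒ zero zero zero M M ⇒ zero zero zero that M ⇒ zero zero zero that C ⇒ zero zero zero that pop pop zero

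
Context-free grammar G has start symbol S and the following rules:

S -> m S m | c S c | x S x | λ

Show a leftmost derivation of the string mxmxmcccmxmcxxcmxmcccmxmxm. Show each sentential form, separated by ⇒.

S ⇒ mSm   [S -> m S m]
mSm ⇒ mxSxm   [S -> x S x]
mxSxm ⇒ mxmSmxm   [S -> m S m]
mxmSmxm ⇒ mxmxSxmxm   [S -> x S x]
mxmxSxmxm ⇒ mxmxmSmxmxm   [S -> m S m]
mxmxmSmxmxm ⇒ mxmxmcScmxmxm   [S -> c S c]
mxmxmcScmxmxm ⇒ mxmxmccSccmxmxm   [S -> c S c]
mxmxmccSccmxmxm ⇒ mxmxmcccScccmxmxm   [S -> c S c]
mxmxmcccScccmxmxm ⇒ mxmxmcccmSmcccmxmxm   [S -> m S m]
mxmxmcccmSmcccmxmxm ⇒ mxmxmcccmxSxmcccmxmxm   [S -> x S x]
mxmxmcccmxSxmcccmxmxm ⇒ mxmxmcccmxmSmxmcccmxmxm   [S -> m S m]
mxmxmcccmxmSmxmcccmxmxm ⇒ mxmxmcccmxmcScmxmcccmxmxm   [S -> c S c]
mxmxmcccmxmcScmxmcccmxmxm ⇒ mxmxmcccmxmcxSxcmxmcccmxmxm   [S -> x S x]
mxmxmcccmxmcxSxcmxmcccmxmxm ⇒ mxmxmcccmxmcxxcmxmcccmxmxm   [S -> λ]

S⇒mSm⇒mxSxm⇒mxmSmxm⇒mxmxSxmxm⇒mxmxmSmxmxm⇒mxmxmcScmxmxm⇒mxmxmccSccmxmxm⇒mxmxmcccScccmxmxm⇒mxmxmcccmSmcccmxmxm⇒mxmxmcccmxSxmcccmxmxm⇒mxmxmcccmxmSmxmcccmxmxm⇒mxmxmcccmxmcScmxmcccmxmxm⇒mxmxmcccmxmcxSxcmxmcccmxmxm⇒mxmxmcccmxmcxxcmxmcccmxmxm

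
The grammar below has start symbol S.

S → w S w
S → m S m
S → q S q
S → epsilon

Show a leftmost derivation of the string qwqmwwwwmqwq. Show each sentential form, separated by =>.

S=>qSq=>qwSwq=>qwqSqwq=>qwqmSmqwq=>qwqmwSwmqwq=>qwqmwwSwwmqwq=>qwqmwwwwmqwq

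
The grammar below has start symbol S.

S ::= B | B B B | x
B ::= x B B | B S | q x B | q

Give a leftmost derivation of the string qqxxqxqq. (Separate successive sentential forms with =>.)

S => BBB   [S ::= B B B]
BBB => qBB   [B ::= q]
qBB => qqB   [B ::= q]
qqB => qqxBB   [B ::= x B B]
qqxBB => qqxxBBB   [B ::= x B B]
qqxxBBB => qqxxBSBB   [B ::= B S]
qqxxBSBB => qqxxqSBB   [B ::= q]
qqxxqSBB => qqxxqxBB   [S ::= x]
qqxxqxBB => qqxxqxqB   [B ::= q]
qqxxqxqB => qqxxqxqq   [B ::= q]

S => BBB => qBB => qqB => qqxBB => qqxxBBB => qqxxBSBB => qqxxqSBB => qqxxqxBB => qqxxqxqB => qqxxqxqq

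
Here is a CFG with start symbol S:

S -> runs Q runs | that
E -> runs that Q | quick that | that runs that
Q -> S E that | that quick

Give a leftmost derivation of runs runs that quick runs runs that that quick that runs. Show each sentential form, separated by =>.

S => runs Q runs => runs S E that runs => runs runs Q runs E that runs => runs runs that quick runs E that runs => runs runs that quick runs runs that Q that runs => runs runs that quick runs runs that that quick that runs

S => runs Q runs   [S -> runs Q runs]
runs Q runs => runs S E that runs   [Q -> S E that]
runs S E that runs => runs runs Q runs E that runs   [S -> runs Q runs]
runs runs Q runs E that runs => runs runs that quick runs E that runs   [Q -> that quick]
runs runs that quick runs E that runs => runs runs that quick runs runs that Q that runs   [E -> runs that Q]
runs runs that quick runs runs that Q that runs => runs runs that quick runs runs that that quick that runs   [Q -> that quick]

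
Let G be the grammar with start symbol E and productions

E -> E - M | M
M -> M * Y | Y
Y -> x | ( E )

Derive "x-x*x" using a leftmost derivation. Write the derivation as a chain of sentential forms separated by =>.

E=>E-M=>M-M=>Y-M=>x-M=>x-M*Y=>x-Y*Y=>x-x*Y=>x-x*x

E => E-M   [E -> E - M]
E-M => M-M   [E -> M]
M-M => Y-M   [M -> Y]
Y-M => x-M   [Y -> x]
x-M => x-M*Y   [M -> M * Y]
x-M*Y => x-Y*Y   [M -> Y]
x-Y*Y => x-x*Y   [Y -> x]
x-x*Y => x-x*x   [Y -> x]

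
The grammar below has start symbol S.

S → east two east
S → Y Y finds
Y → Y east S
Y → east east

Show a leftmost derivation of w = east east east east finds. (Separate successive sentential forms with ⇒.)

S ⇒ Y Y finds ⇒ east east Y finds ⇒ east east east east finds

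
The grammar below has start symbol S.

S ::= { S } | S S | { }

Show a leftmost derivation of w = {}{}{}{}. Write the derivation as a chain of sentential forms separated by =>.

S => SS   [S ::= S S]
SS => SSS   [S ::= S S]
SSS => {}SS   [S ::= { }]
{}SS => {}{}S   [S ::= { }]
{}{}S => {}{}SS   [S ::= S S]
{}{}SS => {}{}{}S   [S ::= { }]
{}{}{}S => {}{}{}{}   [S ::= { }]

S=>SS=>SSS=>{}SS=>{}{}S=>{}{}SS=>{}{}{}S=>{}{}{}{}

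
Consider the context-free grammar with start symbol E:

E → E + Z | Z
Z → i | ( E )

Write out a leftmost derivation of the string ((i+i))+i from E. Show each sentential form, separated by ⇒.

E ⇒ E+Z ⇒ Z+Z ⇒ (E)+Z ⇒ (Z)+Z ⇒ ((E))+Z ⇒ ((E+Z))+Z ⇒ ((Z+Z))+Z ⇒ ((i+Z))+Z ⇒ ((i+i))+Z ⇒ ((i+i))+i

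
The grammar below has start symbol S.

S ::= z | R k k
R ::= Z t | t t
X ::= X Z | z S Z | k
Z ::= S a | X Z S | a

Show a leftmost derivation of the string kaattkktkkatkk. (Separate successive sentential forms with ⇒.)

S⇒Rkk⇒Ztkk⇒Satkk⇒Rkkatkk⇒Ztkkatkk⇒XZStkkatkk⇒XZZStkkatkk⇒kZZStkkatkk⇒kaZStkkatkk⇒kaaStkkatkk⇒kaaRkktkkatkk⇒kaattkktkkatkk

S ⇒ Rkk   [S ::= R k k]
Rkk ⇒ Ztkk   [R ::= Z t]
Ztkk ⇒ Satkk   [Z ::= S a]
Satkk ⇒ Rkkatkk   [S ::= R k k]
Rkkatkk ⇒ Ztkkatkk   [R ::= Z t]
Ztkkatkk ⇒ XZStkkatkk   [Z ::= X Z S]
XZStkkatkk ⇒ XZZStkkatkk   [X ::= X Z]
XZZStkkatkk ⇒ kZZStkkatkk   [X ::= k]
kZZStkkatkk ⇒ kaZStkkatkk   [Z ::= a]
kaZStkkatkk ⇒ kaaStkkatkk   [Z ::= a]
kaaStkkatkk ⇒ kaaRkktkkatkk   [S ::= R k k]
kaaRkktkkatkk ⇒ kaattkktkkatkk   [R ::= t t]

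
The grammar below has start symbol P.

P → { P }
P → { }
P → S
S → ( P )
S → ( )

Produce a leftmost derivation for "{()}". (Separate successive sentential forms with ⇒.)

P ⇒ {P} ⇒ {S} ⇒ {()}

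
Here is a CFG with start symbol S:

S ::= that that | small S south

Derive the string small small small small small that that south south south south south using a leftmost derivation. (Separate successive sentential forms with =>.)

S => small S south => small small S south south => small small small S south south south => small small small small S south south south south => small small small small small S south south south south south => small small small small small that that south south south south south

S => small S south   [S ::= small S south]
small S south => small small S south south   [S ::= small S south]
small small S south south => small small small S south south south   [S ::= small S south]
small small small S south south south => small small small small S south south south south   [S ::= small S south]
small small small small S south south south south => small small small small small S south south south south south   [S ::= small S south]
small small small small small S south south south south south => small small small small small that that south south south south south   [S ::= that that]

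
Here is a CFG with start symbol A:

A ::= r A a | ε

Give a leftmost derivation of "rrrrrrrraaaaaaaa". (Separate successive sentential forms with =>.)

A => rAa => rrAaa => rrrAaaa => rrrrAaaaa => rrrrrAaaaaa => rrrrrrAaaaaaa => rrrrrrrAaaaaaaa => rrrrrrrrAaaaaaaaa => rrrrrrrraaaaaaaa

A => rAa   [A ::= r A a]
rAa => rrAaa   [A ::= r A a]
rrAaa => rrrAaaa   [A ::= r A a]
rrrAaaa => rrrrAaaaa   [A ::= r A a]
rrrrAaaaa => rrrrrAaaaaa   [A ::= r A a]
rrrrrAaaaaa => rrrrrrAaaaaaa   [A ::= r A a]
rrrrrrAaaaaaa => rrrrrrrAaaaaaaa   [A ::= r A a]
rrrrrrrAaaaaaaa => rrrrrrrrAaaaaaaaa   [A ::= r A a]
rrrrrrrrAaaaaaaaa => rrrrrrrraaaaaaaa   [A ::= ε]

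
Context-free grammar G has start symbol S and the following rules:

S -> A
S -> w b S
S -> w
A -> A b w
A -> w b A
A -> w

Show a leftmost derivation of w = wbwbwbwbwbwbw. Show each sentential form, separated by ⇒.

S ⇒ A   [S -> A]
A ⇒ wbA   [A -> w b A]
wbA ⇒ wbAbw   [A -> A b w]
wbAbw ⇒ wbAbwbw   [A -> A b w]
wbAbwbw ⇒ wbwbAbwbw   [A -> w b A]
wbwbAbwbw ⇒ wbwbAbwbwbw   [A -> A b w]
wbwbAbwbwbw ⇒ wbwbwbAbwbwbw   [A -> w b A]
wbwbwbAbwbwbw ⇒ wbwbwbwbwbwbw   [A -> w]

S⇒A⇒wbA⇒wbAbw⇒wbAbwbw⇒wbwbAbwbw⇒wbwbAbwbwbw⇒wbwbwbAbwbwbw⇒wbwbwbwbwbwbw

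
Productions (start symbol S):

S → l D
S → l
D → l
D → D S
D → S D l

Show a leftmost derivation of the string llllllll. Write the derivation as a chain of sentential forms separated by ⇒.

S ⇒ lD   [S → l D]
lD ⇒ lDS   [D → D S]
lDS ⇒ lDSS   [D → D S]
lDSS ⇒ lDSSS   [D → D S]
lDSSS ⇒ lDSSSS   [D → D S]
lDSSSS ⇒ lSDlSSSS   [D → S D l]
lSDlSSSS ⇒ llDlSSSS   [S → l]
llDlSSSS ⇒ llllSSSS   [D → l]
llllSSSS ⇒ lllllSSS   [S → l]
lllllSSS ⇒ llllllSS   [S → l]
llllllSS ⇒ lllllllS   [S → l]
lllllllS ⇒ llllllll   [S → l]

S⇒lD⇒lDS⇒lDSS⇒lDSSS⇒lDSSSS⇒lSDlSSSS⇒llDlSSSS⇒llllSSSS⇒lllllSSS⇒llllllSS⇒lllllllS⇒llllllll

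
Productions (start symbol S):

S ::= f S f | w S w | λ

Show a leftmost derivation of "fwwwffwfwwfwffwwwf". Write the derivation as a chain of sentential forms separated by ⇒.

S ⇒ fSf   [S ::= f S f]
fSf ⇒ fwSwf   [S ::= w S w]
fwSwf ⇒ fwwSwwf   [S ::= w S w]
fwwSwwf ⇒ fwwwSwwwf   [S ::= w S w]
fwwwSwwwf ⇒ fwwwfSfwwwf   [S ::= f S f]
fwwwfSfwwwf ⇒ fwwwffSffwwwf   [S ::= f S f]
fwwwffSffwwwf ⇒ fwwwffwSwffwwwf   [S ::= w S w]
fwwwffwSwffwwwf ⇒ fwwwffwfSfwffwwwf   [S ::= f S f]
fwwwffwfSfwffwwwf ⇒ fwwwffwfwSwfwffwwwf   [S ::= w S w]
fwwwffwfwSwfwffwwwf ⇒ fwwwffwfwwfwffwwwf   [S ::= λ]

S⇒fSf⇒fwSwf⇒fwwSwwf⇒fwwwSwwwf⇒fwwwfSfwwwf⇒fwwwffSffwwwf⇒fwwwffwSwffwwwf⇒fwwwffwfSfwffwwwf⇒fwwwffwfwSwfwffwwwf⇒fwwwffwfwwfwffwwwf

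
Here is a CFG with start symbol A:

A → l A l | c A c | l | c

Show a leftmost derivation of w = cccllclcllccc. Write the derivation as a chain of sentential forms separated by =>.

A => cAc   [A → c A c]
cAc => ccAcc   [A → c A c]
ccAcc => cccAccc   [A → c A c]
cccAccc => ccclAlccc   [A → l A l]
ccclAlccc => cccllAllccc   [A → l A l]
cccllAllccc => cccllcAcllccc   [A → c A c]
cccllcAcllccc => cccllclcllccc   [A → l]

A => cAc => ccAcc => cccAccc => ccclAlccc => cccllAllccc => cccllcAcllccc => cccllclcllccc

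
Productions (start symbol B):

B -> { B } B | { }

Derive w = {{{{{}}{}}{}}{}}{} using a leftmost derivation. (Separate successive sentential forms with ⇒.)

B ⇒ {B}B ⇒ {{B}B}B ⇒ {{{B}B}B}B ⇒ {{{{B}B}B}B}B ⇒ {{{{{}}B}B}B}B ⇒ {{{{{}}{}}B}B}B ⇒ {{{{{}}{}}{}}B}B ⇒ {{{{{}}{}}{}}{}}B ⇒ {{{{{}}{}}{}}{}}{}

B ⇒ {B}B   [B -> { B } B]
{B}B ⇒ {{B}B}B   [B -> { B } B]
{{B}B}B ⇒ {{{B}B}B}B   [B -> { B } B]
{{{B}B}B}B ⇒ {{{{B}B}B}B}B   [B -> { B } B]
{{{{B}B}B}B}B ⇒ {{{{{}}B}B}B}B   [B -> { }]
{{{{{}}B}B}B}B ⇒ {{{{{}}{}}B}B}B   [B -> { }]
{{{{{}}{}}B}B}B ⇒ {{{{{}}{}}{}}B}B   [B -> { }]
{{{{{}}{}}{}}B}B ⇒ {{{{{}}{}}{}}{}}B   [B -> { }]
{{{{{}}{}}{}}{}}B ⇒ {{{{{}}{}}{}}{}}{}   [B -> { }]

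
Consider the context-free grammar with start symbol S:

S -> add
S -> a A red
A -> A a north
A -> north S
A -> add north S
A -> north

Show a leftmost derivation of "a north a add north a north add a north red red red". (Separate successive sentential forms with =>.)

S => a A red   [S -> a A red]
a A red => a north S red   [A -> north S]
a north S red => a north a A red red   [S -> a A red]
a north a A red red => a north a add north S red red   [A -> add north S]
a north a add north S red red => a north a add north a A red red red   [S -> a A red]
a north a add north a A red red red => a north a add north a A a north red red red   [A -> A a north]
a north a add north a A a north red red red => a north a add north a north S a north red red red   [A -> north S]
a north a add north a north S a north red red red => a north a add north a north add a north red red red   [S -> add]

S => a A red => a north S red => a north a A red red => a north a add north S red red => a north a add north a A red red red => a north a add north a A a north red red red => a north a add north a north S a north red red red => a north a add north a north add a north red red red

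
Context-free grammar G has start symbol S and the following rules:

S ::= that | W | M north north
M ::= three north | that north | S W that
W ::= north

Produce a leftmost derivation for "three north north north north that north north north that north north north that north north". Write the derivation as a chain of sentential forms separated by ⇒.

S ⇒ M north north   [S ::= M north north]
M north north ⇒ S W that north north   [M ::= S W that]
S W that north north ⇒ M north north W that north north   [S ::= M north north]
M north north W that north north ⇒ S W that north north W that north north   [M ::= S W that]
S W that north north W that north north ⇒ M north north W that north north W that north north   [S ::= M north north]
M north north W that north north W that north north ⇒ S W that north north W that north north W that north north   [M ::= S W that]
S W that north north W that north north W that north north ⇒ M north north W that north north W that north north W that north north   [S ::= M north north]
M north north W that north north W that north north W that north north ⇒ three north north north W that north north W that north north W that north north   [M ::= three north]
three north north north W that north north W that north north W that north north ⇒ three north north north north that north north W that north north W that north north   [W ::= north]
three north north north north that north north W that north north W that north north ⇒ three north north north north that north north north that north north W that north north   [W ::= north]
three north north north north that north north north that north north W that north north ⇒ three north north north north that north north north that north north north that north north   [W ::= north]

S ⇒ M north north ⇒ S W that north north ⇒ M north north W that north north ⇒ S W that north north W that north north ⇒ M north north W that north north W that north north ⇒ S W that north north W that north north W that north north ⇒ M north north W that north north W that north north W that north north ⇒ three north north north W that north north W that north north W that north north ⇒ three north north north north that north north W that north north W that north north ⇒ three north north north north that north north north that north north W that north north ⇒ three north north north north that north north north that north north north that north north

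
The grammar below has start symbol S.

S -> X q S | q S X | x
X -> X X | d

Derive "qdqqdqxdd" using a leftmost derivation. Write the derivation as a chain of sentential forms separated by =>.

S => qSX => qXqSX => qdqSX => qdqqSXX => qdqqXqSXX => qdqqdqSXX => qdqqdqxXX => qdqqdqxdX => qdqqdqxdd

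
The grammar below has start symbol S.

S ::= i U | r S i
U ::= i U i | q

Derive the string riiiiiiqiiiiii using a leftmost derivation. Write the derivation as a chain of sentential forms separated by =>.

S => rSi => riUi => riiUii => riiiUiii => riiiiUiiii => riiiiiUiiiii => riiiiiiUiiiiii => riiiiiiqiiiiii

S => rSi   [S ::= r S i]
rSi => riUi   [S ::= i U]
riUi => riiUii   [U ::= i U i]
riiUii => riiiUiii   [U ::= i U i]
riiiUiii => riiiiUiiii   [U ::= i U i]
riiiiUiiii => riiiiiUiiiii   [U ::= i U i]
riiiiiUiiiii => riiiiiiUiiiiii   [U ::= i U i]
riiiiiiUiiiiii => riiiiiiqiiiiii   [U ::= q]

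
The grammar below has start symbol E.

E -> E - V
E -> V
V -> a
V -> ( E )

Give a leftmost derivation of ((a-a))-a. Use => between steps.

E => E-V => V-V => (E)-V => (V)-V => ((E))-V => ((E-V))-V => ((V-V))-V => ((a-V))-V => ((a-a))-V => ((a-a))-a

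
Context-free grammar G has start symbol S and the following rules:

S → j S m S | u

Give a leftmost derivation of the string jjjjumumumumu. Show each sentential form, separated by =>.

S => jSmS => jjSmSmS => jjjSmSmSmS => jjjjSmSmSmSmS => jjjjumSmSmSmS => jjjjumumSmSmS => jjjjumumumSmS => jjjjumumumumS => jjjjumumumumu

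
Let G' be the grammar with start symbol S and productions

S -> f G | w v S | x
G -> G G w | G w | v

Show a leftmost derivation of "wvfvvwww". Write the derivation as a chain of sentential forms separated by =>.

S => wvS => wvfG => wvfGw => wvfGww => wvfGGwww => wvfvGwww => wvfvvwww

S => wvS   [S -> w v S]
wvS => wvfG   [S -> f G]
wvfG => wvfGw   [G -> G w]
wvfGw => wvfGww   [G -> G w]
wvfGww => wvfGGwww   [G -> G G w]
wvfGGwww => wvfvGwww   [G -> v]
wvfvGwww => wvfvvwww   [G -> v]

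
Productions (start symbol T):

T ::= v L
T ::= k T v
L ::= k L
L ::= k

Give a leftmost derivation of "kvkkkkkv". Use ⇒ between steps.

T ⇒ kTv   [T ::= k T v]
kTv ⇒ kvLv   [T ::= v L]
kvLv ⇒ kvkLv   [L ::= k L]
kvkLv ⇒ kvkkLv   [L ::= k L]
kvkkLv ⇒ kvkkkLv   [L ::= k L]
kvkkkLv ⇒ kvkkkkLv   [L ::= k L]
kvkkkkLv ⇒ kvkkkkkv   [L ::= k]

T ⇒ kTv ⇒ kvLv ⇒ kvkLv ⇒ kvkkLv ⇒ kvkkkLv ⇒ kvkkkkLv ⇒ kvkkkkkv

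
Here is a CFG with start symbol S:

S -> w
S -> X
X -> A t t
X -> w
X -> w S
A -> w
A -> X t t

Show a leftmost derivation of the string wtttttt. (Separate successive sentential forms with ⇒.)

S ⇒ X   [S -> X]
X ⇒ Att   [X -> A t t]
Att ⇒ Xtttt   [A -> X t t]
Xtttt ⇒ Atttttt   [X -> A t t]
Atttttt ⇒ wtttttt   [A -> w]

S ⇒ X ⇒ Att ⇒ Xtttt ⇒ Atttttt ⇒ wtttttt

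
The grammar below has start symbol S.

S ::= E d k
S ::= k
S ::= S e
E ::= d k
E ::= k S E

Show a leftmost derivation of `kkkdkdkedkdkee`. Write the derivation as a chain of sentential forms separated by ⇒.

S ⇒ Se   [S ::= S e]
Se ⇒ See   [S ::= S e]
See ⇒ Edkee   [S ::= E d k]
Edkee ⇒ kSEdkee   [E ::= k S E]
kSEdkee ⇒ kSeEdkee   [S ::= S e]
kSeEdkee ⇒ kEdkeEdkee   [S ::= E d k]
kEdkeEdkee ⇒ kkSEdkeEdkee   [E ::= k S E]
kkSEdkeEdkee ⇒ kkkEdkeEdkee   [S ::= k]
kkkEdkeEdkee ⇒ kkkdkdkeEdkee   [E ::= d k]
kkkdkdkeEdkee ⇒ kkkdkdkedkdkee   [E ::= d k]

S ⇒ Se ⇒ See ⇒ Edkee ⇒ kSEdkee ⇒ kSeEdkee ⇒ kEdkeEdkee ⇒ kkSEdkeEdkee ⇒ kkkEdkeEdkee ⇒ kkkdkdkeEdkee ⇒ kkkdkdkedkdkee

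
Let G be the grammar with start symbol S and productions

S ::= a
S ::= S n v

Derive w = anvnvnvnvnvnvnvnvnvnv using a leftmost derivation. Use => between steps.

S=>Snv=>Snvnv=>Snvnvnv=>Snvnvnvnv=>Snvnvnvnvnv=>Snvnvnvnvnvnv=>Snvnvnvnvnvnvnv=>Snvnvnvnvnvnvnvnv=>Snvnvnvnvnvnvnvnvnv=>Snvnvnvnvnvnvnvnvnvnv=>anvnvnvnvnvnvnvnvnvnv

S => Snv   [S ::= S n v]
Snv => Snvnv   [S ::= S n v]
Snvnv => Snvnvnv   [S ::= S n v]
Snvnvnv => Snvnvnvnv   [S ::= S n v]
Snvnvnvnv => Snvnvnvnvnv   [S ::= S n v]
Snvnvnvnvnv => Snvnvnvnvnvnv   [S ::= S n v]
Snvnvnvnvnvnv => Snvnvnvnvnvnvnv   [S ::= S n v]
Snvnvnvnvnvnvnv => Snvnvnvnvnvnvnvnv   [S ::= S n v]
Snvnvnvnvnvnvnvnv => Snvnvnvnvnvnvnvnvnv   [S ::= S n v]
Snvnvnvnvnvnvnvnvnv => Snvnvnvnvnvnvnvnvnvnv   [S ::= S n v]
Snvnvnvnvnvnvnvnvnvnv => anvnvnvnvnvnvnvnvnvnv   [S ::= a]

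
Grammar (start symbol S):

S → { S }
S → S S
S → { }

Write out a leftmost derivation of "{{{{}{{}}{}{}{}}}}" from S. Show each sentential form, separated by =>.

S=>{S}=>{{S}}=>{{{S}}}=>{{{SS}}}=>{{{SSS}}}=>{{{SSSS}}}=>{{{{}SSS}}}=>{{{{}SSSS}}}=>{{{{}{S}SSS}}}=>{{{{}{{}}SSS}}}=>{{{{}{{}}{}SS}}}=>{{{{}{{}}{}{}S}}}=>{{{{}{{}}{}{}{}}}}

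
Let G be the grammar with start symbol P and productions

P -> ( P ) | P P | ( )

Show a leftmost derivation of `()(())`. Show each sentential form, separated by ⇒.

P ⇒ PP   [P -> P P]
PP ⇒ ()P   [P -> ( )]
()P ⇒ ()(P)   [P -> ( P )]
()(P) ⇒ ()(())   [P -> ( )]

P ⇒ PP ⇒ ()P ⇒ ()(P) ⇒ ()(())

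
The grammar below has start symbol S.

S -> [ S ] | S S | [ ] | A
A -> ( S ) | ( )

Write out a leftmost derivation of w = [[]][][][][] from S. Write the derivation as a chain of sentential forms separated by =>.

S=>SS=>[S]S=>[[]]S=>[[]]SS=>[[]]SSS=>[[]][]SS=>[[]][]SSS=>[[]][][]SS=>[[]][][][]S=>[[]][][][][]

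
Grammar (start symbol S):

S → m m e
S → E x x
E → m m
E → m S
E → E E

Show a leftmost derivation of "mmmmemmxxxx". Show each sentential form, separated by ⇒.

S ⇒ Exx   [S → E x x]
Exx ⇒ mSxx   [E → m S]
mSxx ⇒ mExxxx   [S → E x x]
mExxxx ⇒ mEExxxx   [E → E E]
mEExxxx ⇒ mmSExxxx   [E → m S]
mmSExxxx ⇒ mmmmeExxxx   [S → m m e]
mmmmeExxxx ⇒ mmmmemmxxxx   [E → m m]

S ⇒ Exx ⇒ mSxx ⇒ mExxxx ⇒ mEExxxx ⇒ mmSExxxx ⇒ mmmmeExxxx ⇒ mmmmemmxxxx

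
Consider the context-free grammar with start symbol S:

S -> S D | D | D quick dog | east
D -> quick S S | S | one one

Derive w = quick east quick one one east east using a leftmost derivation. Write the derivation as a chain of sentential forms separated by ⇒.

S ⇒ D   [S -> D]
D ⇒ quick S S   [D -> quick S S]
quick S S ⇒ quick S D S   [S -> S D]
quick S D S ⇒ quick east D S   [S -> east]
quick east D S ⇒ quick east quick S S S   [D -> quick S S]
quick east quick S S S ⇒ quick east quick D S S   [S -> D]
quick east quick D S S ⇒ quick east quick one one S S   [D -> one one]
quick east quick one one S S ⇒ quick east quick one one east S   [S -> east]
quick east quick one one east S ⇒ quick east quick one one east east   [S -> east]

S ⇒ D ⇒ quick S S ⇒ quick S D S ⇒ quick east D S ⇒ quick east quick S S S ⇒ quick east quick D S S ⇒ quick east quick one one S S ⇒ quick east quick one one east S ⇒ quick east quick one one east east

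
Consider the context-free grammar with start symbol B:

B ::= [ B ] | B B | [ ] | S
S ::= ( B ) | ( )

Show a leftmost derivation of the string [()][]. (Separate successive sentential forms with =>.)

B => BB => [B]B => [S]B => [()]B => [()][]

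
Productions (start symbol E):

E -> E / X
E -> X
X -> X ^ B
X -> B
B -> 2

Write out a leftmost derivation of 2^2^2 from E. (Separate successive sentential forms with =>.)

E => X   [E -> X]
X => X^B   [X -> X ^ B]
X^B => X^B^B   [X -> X ^ B]
X^B^B => B^B^B   [X -> B]
B^B^B => 2^B^B   [B -> 2]
2^B^B => 2^2^B   [B -> 2]
2^2^B => 2^2^2   [B -> 2]

E=>X=>X^B=>X^B^B=>B^B^B=>2^B^B=>2^2^B=>2^2^2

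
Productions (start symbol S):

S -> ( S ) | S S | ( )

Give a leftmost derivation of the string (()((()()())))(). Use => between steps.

S => SS   [S -> S S]
SS => (S)S   [S -> ( S )]
(S)S => (SS)S   [S -> S S]
(SS)S => (()S)S   [S -> ( )]
(()S)S => (()(S))S   [S -> ( S )]
(()(S))S => (()((S)))S   [S -> ( S )]
(()((S)))S => (()((SS)))S   [S -> S S]
(()((SS)))S => (()((()S)))S   [S -> ( )]
(()((()S)))S => (()((()SS)))S   [S -> S S]
(()((()SS)))S => (()((()()S)))S   [S -> ( )]
(()((()()S)))S => (()((()()())))S   [S -> ( )]
(()((()()())))S => (()((()()())))()   [S -> ( )]

S=>SS=>(S)S=>(SS)S=>(()S)S=>(()(S))S=>(()((S)))S=>(()((SS)))S=>(()((()S)))S=>(()((()SS)))S=>(()((()()S)))S=>(()((()()())))S=>(()((()()())))()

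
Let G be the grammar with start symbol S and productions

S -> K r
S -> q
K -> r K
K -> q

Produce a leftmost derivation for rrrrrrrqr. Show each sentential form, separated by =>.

S=>Kr=>rKr=>rrKr=>rrrKr=>rrrrKr=>rrrrrKr=>rrrrrrKr=>rrrrrrrKr=>rrrrrrrqr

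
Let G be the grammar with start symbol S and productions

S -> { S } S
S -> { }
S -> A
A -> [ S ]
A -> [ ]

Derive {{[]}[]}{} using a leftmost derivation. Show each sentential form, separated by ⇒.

S ⇒ {S}S ⇒ {{S}S}S ⇒ {{A}S}S ⇒ {{[]}S}S ⇒ {{[]}A}S ⇒ {{[]}[]}S ⇒ {{[]}[]}{}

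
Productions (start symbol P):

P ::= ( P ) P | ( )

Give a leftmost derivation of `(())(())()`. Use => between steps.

P => (P)P => (())P => (())(P)P => (())(())P => (())(())()

P => (P)P   [P ::= ( P ) P]
(P)P => (())P   [P ::= ( )]
(())P => (())(P)P   [P ::= ( P ) P]
(())(P)P => (())(())P   [P ::= ( )]
(())(())P => (())(())()   [P ::= ( )]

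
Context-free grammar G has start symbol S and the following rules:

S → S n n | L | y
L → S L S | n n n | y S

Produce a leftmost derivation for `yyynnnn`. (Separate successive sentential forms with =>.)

S => Snn   [S → S n n]
Snn => Lnn   [S → L]
Lnn => ySnn   [L → y S]
ySnn => yLnn   [S → L]
yLnn => yySnn   [L → y S]
yySnn => yySnnnn   [S → S n n]
yySnnnn => yyynnnn   [S → y]

S => Snn => Lnn => ySnn => yLnn => yySnn => yySnnnn => yyynnnn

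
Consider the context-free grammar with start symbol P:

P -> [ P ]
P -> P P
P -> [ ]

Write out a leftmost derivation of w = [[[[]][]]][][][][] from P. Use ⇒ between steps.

P ⇒ PP ⇒ PPP ⇒ PPPP ⇒ PPPPP ⇒ [P]PPPP ⇒ [[P]]PPPP ⇒ [[PP]]PPPP ⇒ [[[P]P]]PPPP ⇒ [[[[]]P]]PPPP ⇒ [[[[]][]]]PPPP ⇒ [[[[]][]]][]PPP ⇒ [[[[]][]]][][]PP ⇒ [[[[]][]]][][][]P ⇒ [[[[]][]]][][][][]

P ⇒ PP   [P -> P P]
PP ⇒ PPP   [P -> P P]
PPP ⇒ PPPP   [P -> P P]
PPPP ⇒ PPPPP   [P -> P P]
PPPPP ⇒ [P]PPPP   [P -> [ P ]]
[P]PPPP ⇒ [[P]]PPPP   [P -> [ P ]]
[[P]]PPPP ⇒ [[PP]]PPPP   [P -> P P]
[[PP]]PPPP ⇒ [[[P]P]]PPPP   [P -> [ P ]]
[[[P]P]]PPPP ⇒ [[[[]]P]]PPPP   [P -> [ ]]
[[[[]]P]]PPPP ⇒ [[[[]][]]]PPPP   [P -> [ ]]
[[[[]][]]]PPPP ⇒ [[[[]][]]][]PPP   [P -> [ ]]
[[[[]][]]][]PPP ⇒ [[[[]][]]][][]PP   [P -> [ ]]
[[[[]][]]][][]PP ⇒ [[[[]][]]][][][]P   [P -> [ ]]
[[[[]][]]][][][]P ⇒ [[[[]][]]][][][][]   [P -> [ ]]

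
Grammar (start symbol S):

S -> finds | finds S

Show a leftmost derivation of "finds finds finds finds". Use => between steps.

S => finds S => finds finds S => finds finds finds S => finds finds finds finds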